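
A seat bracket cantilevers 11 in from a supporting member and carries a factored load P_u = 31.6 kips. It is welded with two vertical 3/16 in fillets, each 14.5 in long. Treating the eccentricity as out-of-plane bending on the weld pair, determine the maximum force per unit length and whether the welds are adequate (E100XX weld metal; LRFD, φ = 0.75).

f_max ≈ 5.08 kip/in; adequate

E100XX → F_EXX = 100 ksi.
L_w = 2 × 14.5 = 29 in; section modulus (unit throat) S = 2 × L²/6 = 70.08 in².
Direct shear f_v = P/L_w = 31.6/29 = 1.09 kip/in.
Moment M = P × e = 31.6 × 11 = 347.6 kip·in; bending f_b = M/S = 4.96 kip/in.
f_max = √(f_v² + f_b²) = √(1.09² + 4.96²) = 5.078 kip/in.
φr_n = 0.75 × 0.6 × 100 × (0.707 × 0.1875) = 5.965 kip/in → adequate.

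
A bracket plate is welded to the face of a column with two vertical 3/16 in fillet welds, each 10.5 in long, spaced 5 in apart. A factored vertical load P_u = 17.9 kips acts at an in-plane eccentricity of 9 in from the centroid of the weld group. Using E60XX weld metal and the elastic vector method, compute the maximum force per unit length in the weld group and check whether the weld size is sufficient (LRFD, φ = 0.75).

f_max ≈ 3.35 kip/in; adequate

E60XX → F_EXX = 60 ksi.
Total weld length L_w = 21 in. Treat welds as unit-width lines.
Polar moment about centroid: J = 2[d³/12 + d(b/2)²] = 2[10.5³/12 + 10.5×2.5²] = 324.2 in³.
Direct shear f_v = P/L_w = 17.9 / 21 = 0.8524 kip/in (vertical).
Torsion M = P·e = 17.9 × 9 = 161.1 kip·in.
Critical point at (x, y) = (2.5, 5.25) from centroid. f_tx = M·y/J = 2.609 kip/in; f_ty = M·x/J = 1.242 kip/in.
Resultant f_max = √[f_tx² + (f_v + f_ty)²] = √[2.609² + (0.8524 + 1.242)²] = 3.346 kip/in.
Capacity per unit length: φr_n = 0.75 × 0.6 × 60 × (0.707 × 0.1875) = 3.579 kip/in.
3.346 ≤ 3.579 → adequate.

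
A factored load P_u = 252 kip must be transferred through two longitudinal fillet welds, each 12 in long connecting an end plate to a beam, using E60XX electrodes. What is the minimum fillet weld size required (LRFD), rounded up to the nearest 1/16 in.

E60XX → F_EXX = 60 ksi.
Total weld length L = 24 in.
Required throat t_e = P_u / (φ × 0.6 F_EXX × L) = 252 / (0.75 × 0.6 × 60 × 24) = 0.3889 in.
Required leg w = t_e / 0.707 = 0.5501 in → use 9/16 in.

w = 9/16 in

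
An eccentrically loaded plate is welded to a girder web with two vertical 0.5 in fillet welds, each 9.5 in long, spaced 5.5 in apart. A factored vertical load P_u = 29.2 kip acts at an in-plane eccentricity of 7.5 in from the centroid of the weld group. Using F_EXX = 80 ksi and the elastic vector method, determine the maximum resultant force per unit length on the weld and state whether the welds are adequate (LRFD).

Total weld length L_w = 19 in. Treat welds as unit-width lines.
Polar moment about centroid: J = 2[d³/12 + d(b/2)²] = 2[9.5³/12 + 9.5×2.75²] = 286.6 in³.
Direct shear f_v = P/L_w = 29.2 / 19 = 1.537 kip/in (vertical).
Torsion M = P·e = 29.2 × 7.5 = 219 kip·in.
Critical point at (x, y) = (2.75, 4.75) from centroid. f_tx = M·y/J = 3.63 kip/in; f_ty = M·x/J = 2.101 kip/in.
Resultant f_max = √[f_tx² + (f_v + f_ty)²] = √[3.63² + (1.537 + 2.101)²] = 5.139 kip/in.
Capacity per unit length: φr_n = 0.75 × 0.6 × 80 × (0.707 × 0.5) = 12.73 kip/in.
5.139 ≤ 12.73 → adequate.

f_max ≈ 5.14 kip/in; adequate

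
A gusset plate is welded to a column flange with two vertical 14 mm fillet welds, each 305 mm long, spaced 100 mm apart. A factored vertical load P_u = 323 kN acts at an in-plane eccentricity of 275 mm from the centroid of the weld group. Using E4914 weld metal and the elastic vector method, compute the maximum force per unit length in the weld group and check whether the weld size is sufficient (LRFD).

f_max ≈ 2500 N/mm; NOT adequate

E49XX → F_EXX = 490 MPa.
Total weld length L_w = 610 mm. Treat welds as unit-width lines.
Polar moment about centroid: J = 2[d³/12 + d(b/2)²] = 2[305³/12 + 305×50²] = 6254000 mm³.
Direct shear f_v = P/L_w = 323×10³ / 610 = 529.5 N/mm (vertical).
Torsion M = P·e = 323×10³ × 275 = 88825000 N·mm.
Critical point at (x, y) = (50, 152.5) from centroid. f_tx = M·y/J = 2166 N/mm; f_ty = M·x/J = 710.2 N/mm.
Resultant f_max = √[f_tx² + (f_v + f_ty)²] = √[2166² + (529.5 + 710.2)²] = 2496 N/mm.
Capacity per unit length: φr_n = 0.75 × 0.6 × 490 × (0.707 × 14) = 2183 N/mm.
2496 > 2183 → NOT adequate.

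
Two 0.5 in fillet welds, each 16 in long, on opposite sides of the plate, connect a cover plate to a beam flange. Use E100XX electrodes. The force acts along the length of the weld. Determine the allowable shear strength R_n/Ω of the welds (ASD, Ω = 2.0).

E100XX → F_EXX = 100 ksi.
Effective throat t_e = 0.707 × 0.5 = 0.3535 in.
Total length L = 32 in; A_we = 0.3535 × 32 = 11.31 in².
F_nw = 0.6 F_EXX = 0.6 × 100 = 60 ksi.
R_n = 60 × 11.31 = 678.7 kips; R_n/Ω = 678.7/2.0 = 339.4 kips.

R_n/Ω ≈ 339 kips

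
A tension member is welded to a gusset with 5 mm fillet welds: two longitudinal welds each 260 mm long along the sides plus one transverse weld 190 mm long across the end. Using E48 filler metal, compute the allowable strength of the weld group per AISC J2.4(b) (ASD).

R_n/Ω ≈ 370 kN

E48XX → F_EXX = 480 MPa.
t_e = 0.707 × 5 = 3.535 mm.
R_nwl = 0.6 × 480 × 3.535 × 520 × 10⁻³ = 529.4 kN (longitudinal, 2 welds).
R_nwt = 0.6 × 480 × 3.535 × 190 × 10⁻³ = 193.4 kN (transverse, base value).
(i) R_nwl + R_nwt = 722.8 kN; (ii) 0.85 R_nwl + 1.5 R_nwt = 740.1 kN.
R_n = max = 740.1 kN [governs: (ii)]; R_n/Ω = 370.1 kN.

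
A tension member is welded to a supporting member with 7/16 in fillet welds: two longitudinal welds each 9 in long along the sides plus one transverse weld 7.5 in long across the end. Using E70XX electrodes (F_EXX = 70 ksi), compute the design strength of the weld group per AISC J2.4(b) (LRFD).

φR_n ≈ 259 kip

t_e = 0.707 × 0.4375 = 0.3093 in.
R_nwl = 0.6 × 70 × 0.3093 × 18 = 233.8 kip (longitudinal, 2 welds).
R_nwt = 0.6 × 70 × 0.3093 × 7.5 = 97.43 kip (transverse, base value).
(i) R_nwl + R_nwt = 331.3 kip; (ii) 0.85 R_nwl + 1.5 R_nwt = 344.9 kip.
R_n = max = 344.9 kip [governs: (ii)]; φR_n = 258.7 kip.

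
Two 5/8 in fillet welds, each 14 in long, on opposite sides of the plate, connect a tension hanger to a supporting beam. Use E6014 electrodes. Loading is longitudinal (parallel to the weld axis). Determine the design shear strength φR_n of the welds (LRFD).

E60XX → F_EXX = 60 ksi.
Effective throat t_e = 0.707 × 0.625 = 0.4419 in.
Total length L = 28 in; A_we = 0.4419 × 28 = 12.37 in².
F_nw = 0.6 F_EXX = 0.6 × 60 = 36 ksi.
φR_n = 0.75 × 36 × 12.37 = 334.1 kip.

φR_n ≈ 334 kip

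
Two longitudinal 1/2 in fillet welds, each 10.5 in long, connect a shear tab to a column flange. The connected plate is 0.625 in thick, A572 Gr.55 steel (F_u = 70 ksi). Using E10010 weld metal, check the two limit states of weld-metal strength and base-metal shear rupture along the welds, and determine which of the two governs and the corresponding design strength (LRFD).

E100XX → F_EXX = 100 ksi.
t_e = 0.707 × 0.5 = 0.3535 in; L = 21 in.
Weld metal: φR_n = 0.75 × 0.6 × 100 × 0.3535 × 21 = 334.1 kips.
Base metal (shear rupture): φR_n = 0.75 × 0.6 × 70 × 0.625 × 21 = 413.4 kips.
Governing: weld metal.

φR_n ≈ 334 kips (weld metal governs)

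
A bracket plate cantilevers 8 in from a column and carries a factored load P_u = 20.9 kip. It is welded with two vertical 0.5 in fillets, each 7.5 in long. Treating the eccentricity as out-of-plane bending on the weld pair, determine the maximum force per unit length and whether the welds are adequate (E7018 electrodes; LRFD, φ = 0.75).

f_max ≈ 9.03 kip/in; adequate

E70XX → F_EXX = 70 ksi.
L_w = 2 × 7.5 = 15 in; section modulus (unit throat) S = 2 × L²/6 = 18.75 in².
Direct shear f_v = P/L_w = 20.9/15 = 1.393 kip/in.
Moment M = P × e = 20.9 × 8 = 167.2 kip·in; bending f_b = M/S = 8.917 kip/in.
f_max = √(f_v² + f_b²) = √(1.393² + 8.917²) = 9.026 kip/in.
φr_n = 0.75 × 0.6 × 70 × (0.707 × 0.5) = 11.14 kip/in → adequate.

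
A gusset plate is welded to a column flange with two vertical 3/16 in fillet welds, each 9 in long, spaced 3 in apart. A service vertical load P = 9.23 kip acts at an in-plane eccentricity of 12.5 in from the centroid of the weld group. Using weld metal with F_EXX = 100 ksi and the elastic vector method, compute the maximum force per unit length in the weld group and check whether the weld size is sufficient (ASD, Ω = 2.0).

f_max ≈ 3.57 kip/in; adequate

Total weld length L_w = 18 in. Treat welds as unit-width lines.
Polar moment about centroid: J = 2[d³/12 + d(b/2)²] = 2[9³/12 + 9×1.5²] = 162 in³.
Direct shear f_v = P/L_w = 9.23 / 18 = 0.5128 kip/in (vertical).
Torsion M = P·e = 9.23 × 12.5 = 115.38 kip·in.
Critical point at (x, y) = (1.5, 4.5) from centroid. f_tx = M·y/J = 3.205 kip/in; f_ty = M·x/J = 1.068 kip/in.
Resultant f_max = √[f_tx² + (f_v + f_ty)²] = √[3.205² + (0.5128 + 1.068)²] = 3.574 kip/in.
Capacity per unit length: r_n/Ω = (1/2.0) × 0.6 × 100 × (0.707 × 0.1875) = 3.977 kip/in.
3.574 ≤ 3.977 → adequate.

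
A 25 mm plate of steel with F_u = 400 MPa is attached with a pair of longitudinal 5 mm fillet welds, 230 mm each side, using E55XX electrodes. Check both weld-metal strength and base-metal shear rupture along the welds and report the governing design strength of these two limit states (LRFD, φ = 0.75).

E55XX → F_EXX = 550 MPa.
t_e = 0.707 × 5 = 3.535 mm; L = 460 mm.
Weld metal: φR_n = 0.75 × 0.6 × 550 × 3.535 × 460 × 10⁻³ = 402.5 kN.
Base metal (shear rupture): φR_n = 0.75 × 0.6 × 400 × 25 × 460 × 10⁻³ = 2070 kN.
Governing: weld metal.

φR_n ≈ 402 kN (weld metal governs)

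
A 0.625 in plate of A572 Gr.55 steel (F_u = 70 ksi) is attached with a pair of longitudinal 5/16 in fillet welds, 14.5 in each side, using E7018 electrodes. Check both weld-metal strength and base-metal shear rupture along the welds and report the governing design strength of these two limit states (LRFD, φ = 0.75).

φR_n ≈ 202 kips (weld metal governs)

E70XX → F_EXX = 70 ksi.
t_e = 0.707 × 0.3125 = 0.2209 in; L = 29 in.
Weld metal: φR_n = 0.75 × 0.6 × 70 × 0.2209 × 29 = 201.8 kips.
Base metal (shear rupture): φR_n = 0.75 × 0.6 × 70 × 0.625 × 29 = 570.9 kips.
Governing: weld metal.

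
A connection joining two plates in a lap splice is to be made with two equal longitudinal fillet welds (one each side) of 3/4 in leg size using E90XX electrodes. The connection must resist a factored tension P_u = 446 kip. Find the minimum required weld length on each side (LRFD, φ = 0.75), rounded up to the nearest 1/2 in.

L = 10.5 in on each side

E90XX → F_EXX = 90 ksi.
Throat t_e = 0.707 × 0.75 = 0.5302 in.
φr_n = 0.75 × 0.6 × 90 × 0.5302 = 21.48 kip/in.
L_req = P_u / φr_n = 446 / 21.48 = 20.77 in total.
Per side: 20.77 / 2 = 10.38 in.
Round up → use L = 10.5 in on each side.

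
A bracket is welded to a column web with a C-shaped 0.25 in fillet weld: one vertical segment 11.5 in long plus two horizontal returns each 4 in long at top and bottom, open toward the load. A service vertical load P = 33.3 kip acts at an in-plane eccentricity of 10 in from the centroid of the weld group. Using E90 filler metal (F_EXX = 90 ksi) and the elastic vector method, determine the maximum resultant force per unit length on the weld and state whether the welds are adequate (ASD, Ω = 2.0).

Total weld length L_w = 19.5 in. Treat welds as unit-width lines.
Centroid: x̄ = 2×4×2 / 19.5 = 0.8205 in from the vertical weld.
Polar moment about centroid: J = I_x + I_y = [11.5³/12 + 2×4×5.75²] + [11.5×0.8205² + 2(4³/12 + 4×1.179²)] = 420.8 in³.
Direct shear f_v = P/L_w = 33.3 / 19.5 = 1.708 kip/in (vertical).
Torsion M = P·e = 33.3 × 10 = 333 kip·in.
Critical point at (x, y) = (3.179, 5.75) from centroid. f_tx = M·y/J = 4.55 kip/in; f_ty = M·x/J = 2.516 kip/in.
Resultant f_max = √[f_tx² + (f_v + f_ty)²] = √[4.55² + (1.708 + 2.516)²] = 6.209 kip/in.
Capacity per unit length: r_n/Ω = (1/2.0) × 0.6 × 90 × (0.707 × 0.25) = 4.772 kip/in.
6.209 > 4.772 → NOT adequate.

f_max ≈ 6.21 kip/in; NOT adequate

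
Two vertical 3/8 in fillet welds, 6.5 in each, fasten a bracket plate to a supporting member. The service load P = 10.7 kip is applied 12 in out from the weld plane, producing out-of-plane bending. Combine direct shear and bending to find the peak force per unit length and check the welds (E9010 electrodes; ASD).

E90XX → F_EXX = 90 ksi.
L_w = 2 × 6.5 = 13 in; section modulus (unit throat) S = 2 × L²/6 = 14.08 in².
Direct shear f_v = P/L_w = 10.7/13 = 0.8231 kip/in.
Moment M = P × e = 10.7 × 12 = 128.4 kip·in; bending f_b = M/S = 9.117 kip/in.
f_max = √(f_v² + f_b²) = √(0.8231² + 9.117²) = 9.154 kip/in.
r_n/Ω = (1/2.0) × 0.6 × 90 × (0.707 × 0.375) = 7.158 kip/in → NOT adequate.

f_max ≈ 9.15 kip/in; NOT adequate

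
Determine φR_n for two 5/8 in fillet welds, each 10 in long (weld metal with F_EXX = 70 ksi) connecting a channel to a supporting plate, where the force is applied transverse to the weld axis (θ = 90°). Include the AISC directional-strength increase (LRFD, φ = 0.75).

φR_n ≈ 418 kips

t_e = 0.707 × 0.625 = 0.4419 in; A_we = 0.4419 × 20 = 8.837 in².
Directional factor: 1.0 + 0.5 sin^1.5(90°) = 1.5.
F_nw = 0.6 × 70 × 1.5 = 63 ksi.
φR_n = 0.75 × 63 × 8.837 = 417.6 kips.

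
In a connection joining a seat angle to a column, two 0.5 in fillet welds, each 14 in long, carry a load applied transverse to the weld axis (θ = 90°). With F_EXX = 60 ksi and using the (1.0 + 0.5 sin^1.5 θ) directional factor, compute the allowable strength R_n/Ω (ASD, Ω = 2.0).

R_n/Ω ≈ 267 kip

t_e = 0.707 × 0.5 = 0.3535 in; A_we = 0.3535 × 28 = 9.898 in².
Directional factor: 1.0 + 0.5 sin^1.5(90°) = 1.5.
F_nw = 0.6 × 60 × 1.5 = 54 ksi.
R_n/Ω = (54 × 9.898) / 2.0 = 267.2 kip.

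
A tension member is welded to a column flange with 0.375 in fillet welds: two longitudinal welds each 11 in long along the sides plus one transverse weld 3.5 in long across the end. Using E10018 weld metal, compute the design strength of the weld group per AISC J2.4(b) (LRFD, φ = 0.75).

E100XX → F_EXX = 100 ksi.
t_e = 0.707 × 0.375 = 0.2651 in.
R_nwl = 0.6 × 100 × 0.2651 × 22 = 350 kip (longitudinal, 2 welds).
R_nwt = 0.6 × 100 × 0.2651 × 3.5 = 55.68 kip (transverse, base value).
(i) R_nwl + R_nwt = 405.6 kip; (ii) 0.85 R_nwl + 1.5 R_nwt = 381 kip.
R_n = max = 405.6 kip [governs: (i)]; φR_n = 304.2 kip.

φR_n ≈ 304 kip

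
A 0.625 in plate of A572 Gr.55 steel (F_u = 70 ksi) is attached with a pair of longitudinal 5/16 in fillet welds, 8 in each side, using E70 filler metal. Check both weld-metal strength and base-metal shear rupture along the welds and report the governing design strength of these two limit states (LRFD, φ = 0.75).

φR_n ≈ 111 kips (weld metal governs)

E70XX → F_EXX = 70 ksi.
t_e = 0.707 × 0.3125 = 0.2209 in; L = 16 in.
Weld metal: φR_n = 0.75 × 0.6 × 70 × 0.2209 × 16 = 111.4 kips.
Base metal (shear rupture): φR_n = 0.75 × 0.6 × 70 × 0.625 × 16 = 315 kips.
Governing: weld metal.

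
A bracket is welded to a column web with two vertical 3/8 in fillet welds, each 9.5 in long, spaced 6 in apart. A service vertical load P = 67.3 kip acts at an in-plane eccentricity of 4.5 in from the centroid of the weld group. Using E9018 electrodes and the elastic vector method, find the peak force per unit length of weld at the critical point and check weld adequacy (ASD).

E90XX → F_EXX = 90 ksi.
Total weld length L_w = 19 in. Treat welds as unit-width lines.
Polar moment about centroid: J = 2[d³/12 + d(b/2)²] = 2[9.5³/12 + 9.5×3²] = 313.9 in³.
Direct shear f_v = P/L_w = 67.3 / 19 = 3.542 kip/in (vertical).
Torsion M = P·e = 67.3 × 4.5 = 302.85 kip·in.
Critical point at (x, y) = (3, 4.75) from centroid. f_tx = M·y/J = 4.583 kip/in; f_ty = M·x/J = 2.894 kip/in.
Resultant f_max = √[f_tx² + (f_v + f_ty)²] = √[4.583² + (3.542 + 2.894)²] = 7.901 kip/in.
Capacity per unit length: r_n/Ω = (1/2.0) × 0.6 × 90 × (0.707 × 0.375) = 7.158 kip/in.
7.901 > 7.158 → NOT adequate.

f_max ≈ 7.9 kip/in; NOT adequate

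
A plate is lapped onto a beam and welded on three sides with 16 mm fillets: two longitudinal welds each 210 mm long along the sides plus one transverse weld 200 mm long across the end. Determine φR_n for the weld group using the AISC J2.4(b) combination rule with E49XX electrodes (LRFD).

E49XX → F_EXX = 490 MPa.
t_e = 0.707 × 16 = 11.31 mm.
R_nwl = 0.6 × 490 × 11.31 × 420 × 10⁻³ = 1397 kN (longitudinal, 2 welds).
R_nwt = 0.6 × 490 × 11.31 × 200 × 10⁻³ = 665.1 kN (transverse, base value).
(i) R_nwl + R_nwt = 2062 kN; (ii) 0.85 R_nwl + 1.5 R_nwt = 2185 kN.
R_n = max = 2185 kN [governs: (ii)]; φR_n = 1639 kN.

φR_n ≈ 1640 kN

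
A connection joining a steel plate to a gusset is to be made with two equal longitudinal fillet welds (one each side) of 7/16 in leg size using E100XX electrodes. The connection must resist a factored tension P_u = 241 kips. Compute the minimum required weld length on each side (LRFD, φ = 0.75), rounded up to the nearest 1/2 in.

L = 9 in on each side

E100XX → F_EXX = 100 ksi.
Throat t_e = 0.707 × 0.4375 = 0.3093 in.
φr_n = 0.75 × 0.6 × 100 × 0.3093 = 13.92 kips/in.
L_req = P_u / φr_n = 241 / 13.92 = 17.31 in total.
Per side: 17.31 / 2 = 8.657 in.
Round up → use L = 9 in on each side.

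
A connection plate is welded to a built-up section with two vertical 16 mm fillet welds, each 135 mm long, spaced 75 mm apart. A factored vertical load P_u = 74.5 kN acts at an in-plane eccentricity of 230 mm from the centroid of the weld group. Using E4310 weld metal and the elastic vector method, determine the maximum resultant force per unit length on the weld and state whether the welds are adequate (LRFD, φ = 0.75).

E43XX → F_EXX = 430 MPa.
Total weld length L_w = 270 mm. Treat welds as unit-width lines.
Polar moment about centroid: J = 2[d³/12 + d(b/2)²] = 2[135³/12 + 135×37.5²] = 789800 mm³.
Direct shear f_v = P/L_w = 74.5×10³ / 270 = 275.9 N/mm (vertical).
Torsion M = P·e = 74.5×10³ × 230 = 17135000 N·mm.
Critical point at (x, y) = (37.5, 67.5) from centroid. f_tx = M·y/J = 1465 N/mm; f_ty = M·x/J = 813.6 N/mm.
Resultant f_max = √[f_tx² + (f_v + f_ty)²] = √[1465² + (275.9 + 813.6)²] = 1825 N/mm.
Capacity per unit length: φr_n = 0.75 × 0.6 × 430 × (0.707 × 16) = 2189 N/mm.
1825 ≤ 2189 → adequate.

f_max ≈ 1830 N/mm; adequate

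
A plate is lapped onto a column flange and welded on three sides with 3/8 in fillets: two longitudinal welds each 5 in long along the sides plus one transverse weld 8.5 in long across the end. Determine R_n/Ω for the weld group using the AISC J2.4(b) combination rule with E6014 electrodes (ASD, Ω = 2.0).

R_n/Ω ≈ 101 kips

E60XX → F_EXX = 60 ksi.
t_e = 0.707 × 0.375 = 0.2651 in.
R_nwl = 0.6 × 60 × 0.2651 × 10 = 95.44 kips (longitudinal, 2 welds).
R_nwt = 0.6 × 60 × 0.2651 × 8.5 = 81.13 kips (transverse, base value).
(i) R_nwl + R_nwt = 176.6 kips; (ii) 0.85 R_nwl + 1.5 R_nwt = 202.8 kips.
R_n = max = 202.8 kips [governs: (ii)]; R_n/Ω = 101.4 kips.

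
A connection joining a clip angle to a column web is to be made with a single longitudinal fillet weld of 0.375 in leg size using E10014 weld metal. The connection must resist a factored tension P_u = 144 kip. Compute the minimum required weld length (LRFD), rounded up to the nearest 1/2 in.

L = 12.5 in

E100XX → F_EXX = 100 ksi.
Throat t_e = 0.707 × 0.375 = 0.2651 in.
φr_n = 0.75 × 0.6 × 100 × 0.2651 = 11.93 kip/in.
L_req = P_u / φr_n = 144 / 11.93 = 12.07 in total.
Round up → use L = 12.5 in.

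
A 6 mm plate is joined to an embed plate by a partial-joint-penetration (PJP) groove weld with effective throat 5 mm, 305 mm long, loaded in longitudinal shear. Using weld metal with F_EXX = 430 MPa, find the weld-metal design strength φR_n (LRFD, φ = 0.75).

φR_n ≈ 295 kN

Effective throat (given) t_e = 5 mm.
A_we = 5 × 305 = 1525 mm².
F_nw = 0.6 F_EXX = 258 MPa.
φR_n = 0.75 × 258 × 1525 × 10⁻³ = 295.1 kN.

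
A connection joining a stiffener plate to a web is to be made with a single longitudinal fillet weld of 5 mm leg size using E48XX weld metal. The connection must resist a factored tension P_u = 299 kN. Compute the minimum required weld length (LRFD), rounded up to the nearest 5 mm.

E48XX → F_EXX = 480 MPa.
Throat t_e = 0.707 × 5 = 3.535 mm.
φr_n = 0.75 × 0.6 × 480 × 3.535 × 10⁻³ = 0.7636 kN/mm.
L_req = P_u / φr_n = 299 / 0.7636 = 391.6 mm total.
Round up → use L = 395 mm.

L = 395 mm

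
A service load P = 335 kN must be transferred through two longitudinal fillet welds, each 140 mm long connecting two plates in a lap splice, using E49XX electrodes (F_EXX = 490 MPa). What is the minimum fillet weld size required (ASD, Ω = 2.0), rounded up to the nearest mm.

Total weld length L = 280 mm.
Required throat t_e = P × Ω / (0.6 F_EXX × L) = 335 × 2.0 / (0.6 × 490 × 280 × 10⁻³) = 8.139 mm.
Required leg w = t_e / 0.707 = 11.51 mm → use 12 mm.

w = 12 mm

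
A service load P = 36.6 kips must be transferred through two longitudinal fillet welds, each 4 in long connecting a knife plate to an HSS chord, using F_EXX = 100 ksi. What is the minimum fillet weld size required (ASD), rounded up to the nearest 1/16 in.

Total weld length L = 8 in.
Required throat t_e = P × Ω / (0.6 F_EXX × L) = 36.6 × 2.0 / (0.6 × 100 × 8) = 0.1525 in.
Required leg w = t_e / 0.707 = 0.2157 in → use 1/4 in.

w = 1/4 in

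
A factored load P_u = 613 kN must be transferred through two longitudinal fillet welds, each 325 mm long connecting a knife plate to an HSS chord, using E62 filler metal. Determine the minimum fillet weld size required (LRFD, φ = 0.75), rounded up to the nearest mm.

E62XX → F_EXX = 620 MPa.
Total weld length L = 650 mm.
Required throat t_e = P_u / (φ × 0.6 F_EXX × L) = 613 / (0.75 × 0.6 × 620 × 650 × 10⁻³) = 3.38 mm.
Required leg w = t_e / 0.707 = 4.781 mm → use 5 mm.

w = 5 mm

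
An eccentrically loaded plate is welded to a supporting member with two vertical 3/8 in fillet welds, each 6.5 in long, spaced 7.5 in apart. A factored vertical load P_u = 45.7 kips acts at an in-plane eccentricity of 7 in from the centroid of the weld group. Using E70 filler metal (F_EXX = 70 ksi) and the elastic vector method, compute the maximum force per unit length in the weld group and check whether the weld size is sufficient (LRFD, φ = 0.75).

f_max ≈ 9.87 kip/in; NOT adequate

Total weld length L_w = 13 in. Treat welds as unit-width lines.
Polar moment about centroid: J = 2[d³/12 + d(b/2)²] = 2[6.5³/12 + 6.5×3.75²] = 228.6 in³.
Direct shear f_v = P/L_w = 45.7 / 13 = 3.515 kip/in (vertical).
Torsion M = P·e = 45.7 × 7 = 319.9 kip·in.
Critical point at (x, y) = (3.75, 3.25) from centroid. f_tx = M·y/J = 4.548 kip/in; f_ty = M·x/J = 5.248 kip/in.
Resultant f_max = √[f_tx² + (f_v + f_ty)²] = √[4.548² + (3.515 + 5.248)²] = 9.873 kip/in.
Capacity per unit length: φr_n = 0.75 × 0.6 × 70 × (0.707 × 0.375) = 8.351 kip/in.
9.873 > 8.351 → NOT adequate.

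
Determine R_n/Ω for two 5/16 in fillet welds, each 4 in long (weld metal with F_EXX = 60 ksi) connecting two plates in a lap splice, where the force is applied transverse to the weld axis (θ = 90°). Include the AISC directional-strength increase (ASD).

R_n/Ω ≈ 47.7 kip

t_e = 0.707 × 0.3125 = 0.2209 in; A_we = 0.2209 × 8 = 1.767 in².
Directional factor: 1.0 + 0.5 sin^1.5(90°) = 1.5.
F_nw = 0.6 × 60 × 1.5 = 54 ksi.
R_n/Ω = (54 × 1.767) / 2.0 = 47.72 kip.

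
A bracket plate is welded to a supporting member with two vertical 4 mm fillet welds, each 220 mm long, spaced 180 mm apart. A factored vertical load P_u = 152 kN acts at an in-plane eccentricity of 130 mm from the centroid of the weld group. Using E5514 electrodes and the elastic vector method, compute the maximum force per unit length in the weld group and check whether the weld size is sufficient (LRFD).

f_max ≈ 791 N/mm; NOT adequate

E55XX → F_EXX = 550 MPa.
Total weld length L_w = 440 mm. Treat welds as unit-width lines.
Polar moment about centroid: J = 2[d³/12 + d(b/2)²] = 2[220³/12 + 220×90²] = 5339000 mm³.
Direct shear f_v = P/L_w = 152×10³ / 440 = 345.5 N/mm (vertical).
Torsion M = P·e = 152×10³ × 130 = 19760000 N·mm.
Critical point at (x, y) = (90, 110) from centroid. f_tx = M·y/J = 407.1 N/mm; f_ty = M·x/J = 333.1 N/mm.
Resultant f_max = √[f_tx² + (f_v + f_ty)²] = √[407.1² + (345.5 + 333.1)²] = 791.3 N/mm.
Capacity per unit length: φr_n = 0.75 × 0.6 × 550 × (0.707 × 4) = 699.9 N/mm.
791.3 > 699.9 → NOT adequate.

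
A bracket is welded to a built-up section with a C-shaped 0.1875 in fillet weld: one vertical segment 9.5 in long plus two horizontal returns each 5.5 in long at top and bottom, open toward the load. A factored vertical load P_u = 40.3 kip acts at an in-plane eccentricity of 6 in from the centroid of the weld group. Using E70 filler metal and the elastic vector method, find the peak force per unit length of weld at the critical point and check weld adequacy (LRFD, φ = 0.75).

f_max ≈ 5.38 kip/in; NOT adequate

E70XX → F_EXX = 70 ksi.
Total weld length L_w = 20.5 in. Treat welds as unit-width lines.
Centroid: x̄ = 2×5.5×2.75 / 20.5 = 1.476 in from the vertical weld.
Polar moment about centroid: J = I_x + I_y = [9.5³/12 + 2×5.5×4.75²] + [9.5×1.476² + 2(5.5³/12 + 5.5×1.274²)] = 385.9 in³.
Direct shear f_v = P/L_w = 40.3 / 20.5 = 1.966 kip/in (vertical).
Torsion M = P·e = 40.3 × 6 = 241.8 kip·in.
Critical point at (x, y) = (4.024, 4.75) from centroid. f_tx = M·y/J = 2.976 kip/in; f_ty = M·x/J = 2.522 kip/in.
Resultant f_max = √[f_tx² + (f_v + f_ty)²] = √[2.976² + (1.966 + 2.522)²] = 5.385 kip/in.
Capacity per unit length: φr_n = 0.75 × 0.6 × 70 × (0.707 × 0.1875) = 4.176 kip/in.
5.385 > 4.176 → NOT adequate.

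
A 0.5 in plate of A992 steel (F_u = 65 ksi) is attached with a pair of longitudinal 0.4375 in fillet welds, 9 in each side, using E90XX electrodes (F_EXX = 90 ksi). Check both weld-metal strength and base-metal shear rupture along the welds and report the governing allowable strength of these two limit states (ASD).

R_n/Ω ≈ 150 kip (weld metal governs)

t_e = 0.707 × 0.4375 = 0.3093 in; L = 18 in.
Weld metal: R_n/Ω = (1/2.0) × 0.6 × 90 × 0.3093 × 18 = 150.3 kip.
Base metal (shear rupture): R_n/Ω = (1/2.0) × 0.6 × 65 × 0.5 × 18 = 175.5 kip.
Governing: weld metal.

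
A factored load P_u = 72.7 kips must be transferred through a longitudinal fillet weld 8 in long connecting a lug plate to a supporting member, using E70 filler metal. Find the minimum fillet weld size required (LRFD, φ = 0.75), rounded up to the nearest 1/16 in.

E70XX → F_EXX = 70 ksi.
Total weld length L = 8 in.
Required throat t_e = P_u / (φ × 0.6 F_EXX × L) = 72.7 / (0.75 × 0.6 × 70 × 8) = 0.2885 in.
Required leg w = t_e / 0.707 = 0.4081 in → use 7/16 in.

w = 7/16 in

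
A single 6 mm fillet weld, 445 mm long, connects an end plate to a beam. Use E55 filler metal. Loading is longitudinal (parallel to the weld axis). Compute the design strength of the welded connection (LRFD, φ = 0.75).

E55XX → F_EXX = 550 MPa.
Effective throat t_e = 0.707 × 6 = 4.242 mm.
Total length L = 445 mm; A_we = 4.242 × 445 = 1888 mm².
F_nw = 0.6 F_EXX = 0.6 × 550 = 330 MPa.
φR_n = 0.75 × 330 × 1888 × 10⁻³ = 467.2 kN.

φR_n ≈ 467 kN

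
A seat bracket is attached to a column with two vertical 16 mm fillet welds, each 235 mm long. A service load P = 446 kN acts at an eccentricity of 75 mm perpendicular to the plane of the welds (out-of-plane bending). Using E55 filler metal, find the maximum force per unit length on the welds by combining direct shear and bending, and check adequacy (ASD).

f_max ≈ 2050 N/mm; NOT adequate

E55XX → F_EXX = 550 MPa.
L_w = 2 × 235 = 470 mm; section modulus (unit throat) S = 2 × L²/6 = 18410 mm².
Direct shear f_v = P/L_w = 446×10³/470 = 948.9 N/mm.
Moment M = P × e = 446×10³ × 75 = 33450000 N·mm; bending f_b = M/S = 1817 N/mm.
f_max = √(f_v² + f_b²) = √(948.9² + 1817²) = 2050 N/mm.
r_n/Ω = (1/2.0) × 0.6 × 550 × (0.707 × 16) = 1866 N/mm → NOT adequate.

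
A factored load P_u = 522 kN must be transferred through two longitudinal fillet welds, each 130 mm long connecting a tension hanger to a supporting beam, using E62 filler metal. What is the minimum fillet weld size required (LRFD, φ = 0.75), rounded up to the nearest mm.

E62XX → F_EXX = 620 MPa.
Total weld length L = 260 mm.
Required throat t_e = P_u / (φ × 0.6 F_EXX × L) = 522 / (0.75 × 0.6 × 620 × 260 × 10⁻³) = 7.196 mm.
Required leg w = t_e / 0.707 = 10.18 mm → use 11 mm.

w = 11 mm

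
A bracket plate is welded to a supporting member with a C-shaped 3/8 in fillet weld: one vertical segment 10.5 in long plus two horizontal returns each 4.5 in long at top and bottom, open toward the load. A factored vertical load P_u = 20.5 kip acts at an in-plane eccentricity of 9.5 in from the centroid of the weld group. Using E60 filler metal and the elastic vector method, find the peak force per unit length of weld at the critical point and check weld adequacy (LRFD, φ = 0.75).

f_max ≈ 3.87 kip/in; adequate

E60XX → F_EXX = 60 ksi.
Total weld length L_w = 19.5 in. Treat welds as unit-width lines.
Centroid: x̄ = 2×4.5×2.25 / 19.5 = 1.038 in from the vertical weld.
Polar moment about centroid: J = I_x + I_y = [10.5³/12 + 2×4.5×5.25²] + [10.5×1.038² + 2(4.5³/12 + 4.5×1.212²)] = 384.3 in³.
Direct shear f_v = P/L_w = 20.5 / 19.5 = 1.051 kip/in (vertical).
Torsion M = P·e = 20.5 × 9.5 = 194.75 kip·in.
Critical point at (x, y) = (3.462, 5.25) from centroid. f_tx = M·y/J = 2.661 kip/in; f_ty = M·x/J = 1.754 kip/in.
Resultant f_max = √[f_tx² + (f_v + f_ty)²] = √[2.661² + (1.051 + 1.754)²] = 3.867 kip/in.
Capacity per unit length: φr_n = 0.75 × 0.6 × 60 × (0.707 × 0.375) = 7.158 kip/in.
3.867 ≤ 7.158 → adequate.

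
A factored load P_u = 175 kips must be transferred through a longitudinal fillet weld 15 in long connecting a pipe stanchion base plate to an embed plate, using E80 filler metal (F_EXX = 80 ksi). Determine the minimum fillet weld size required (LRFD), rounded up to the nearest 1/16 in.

Total weld length L = 15 in.
Required throat t_e = P_u / (φ × 0.6 F_EXX × L) = 175 / (0.75 × 0.6 × 80 × 15) = 0.3241 in.
Required leg w = t_e / 0.707 = 0.4584 in → use 1/2 in.

w = 1/2 in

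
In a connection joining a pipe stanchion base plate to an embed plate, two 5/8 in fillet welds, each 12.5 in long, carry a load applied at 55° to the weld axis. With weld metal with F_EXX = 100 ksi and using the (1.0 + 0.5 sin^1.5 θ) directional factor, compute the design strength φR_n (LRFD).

φR_n ≈ 681 kip

t_e = 0.707 × 0.625 = 0.4419 in; A_we = 0.4419 × 25 = 11.05 in².
Directional factor: 1.0 + 0.5 sin^1.5(55°) = 1.371.
F_nw = 0.6 × 100 × 1.371 = 82.24 ksi.
φR_n = 0.75 × 82.24 × 11.05 = 681.4 kip.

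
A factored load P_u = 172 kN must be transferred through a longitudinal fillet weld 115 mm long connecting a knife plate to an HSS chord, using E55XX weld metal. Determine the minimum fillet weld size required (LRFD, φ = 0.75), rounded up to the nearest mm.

w = 9 mm

E55XX → F_EXX = 550 MPa.
Total weld length L = 115 mm.
Required throat t_e = P_u / (φ × 0.6 F_EXX × L) = 172 / (0.75 × 0.6 × 550 × 115 × 10⁻³) = 6.043 mm.
Required leg w = t_e / 0.707 = 8.547 mm → use 9 mm.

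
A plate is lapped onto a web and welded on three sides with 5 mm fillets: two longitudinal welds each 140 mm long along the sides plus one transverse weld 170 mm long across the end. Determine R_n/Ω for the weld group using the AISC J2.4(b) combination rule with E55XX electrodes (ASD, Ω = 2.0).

R_n/Ω ≈ 288 kN

E55XX → F_EXX = 550 MPa.
t_e = 0.707 × 5 = 3.535 mm.
R_nwl = 0.6 × 550 × 3.535 × 280 × 10⁻³ = 326.6 kN (longitudinal, 2 welds).
R_nwt = 0.6 × 550 × 3.535 × 170 × 10⁻³ = 198.3 kN (transverse, base value).
(i) R_nwl + R_nwt = 524.9 kN; (ii) 0.85 R_nwl + 1.5 R_nwt = 575.1 kN.
R_n = max = 575.1 kN [governs: (ii)]; R_n/Ω = 287.6 kN.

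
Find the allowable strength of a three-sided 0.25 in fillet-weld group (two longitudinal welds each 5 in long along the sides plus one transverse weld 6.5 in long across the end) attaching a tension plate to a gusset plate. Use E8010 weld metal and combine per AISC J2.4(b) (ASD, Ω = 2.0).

E80XX → F_EXX = 80 ksi.
t_e = 0.707 × 0.25 = 0.1767 in.
R_nwl = 0.6 × 80 × 0.1767 × 10 = 84.84 kips (longitudinal, 2 welds).
R_nwt = 0.6 × 80 × 0.1767 × 6.5 = 55.15 kips (transverse, base value).
(i) R_nwl + R_nwt = 140 kips; (ii) 0.85 R_nwl + 1.5 R_nwt = 154.8 kips.
R_n = max = 154.8 kips [governs: (ii)]; R_n/Ω = 77.42 kips.

R_n/Ω ≈ 77.4 kips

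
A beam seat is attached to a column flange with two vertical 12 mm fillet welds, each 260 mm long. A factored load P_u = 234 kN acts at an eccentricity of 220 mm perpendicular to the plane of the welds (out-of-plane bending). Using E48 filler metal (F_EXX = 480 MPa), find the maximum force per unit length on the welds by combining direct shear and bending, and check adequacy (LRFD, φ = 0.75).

L_w = 2 × 260 = 520 mm; section modulus (unit throat) S = 2 × L²/6 = 22530 mm².
Direct shear f_v = P/L_w = 234×10³/520 = 450 N/mm.
Moment M = P × e = 234×10³ × 220 = 51480000 N·mm; bending f_b = M/S = 2285 N/mm.
f_max = √(f_v² + f_b²) = √(450² + 2285²) = 2329 N/mm.
φr_n = 0.75 × 0.6 × 480 × (0.707 × 12) = 1833 N/mm → NOT adequate.

f_max ≈ 2330 N/mm; NOT adequate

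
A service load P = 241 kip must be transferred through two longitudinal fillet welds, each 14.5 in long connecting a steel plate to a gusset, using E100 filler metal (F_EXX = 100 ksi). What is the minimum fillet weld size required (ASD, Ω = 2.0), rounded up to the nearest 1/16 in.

w = 7/16 in

Total weld length L = 29 in.
Required throat t_e = P × Ω / (0.6 F_EXX × L) = 241 × 2.0 / (0.6 × 100 × 29) = 0.277 in.
Required leg w = t_e / 0.707 = 0.3918 in → use 7/16 in.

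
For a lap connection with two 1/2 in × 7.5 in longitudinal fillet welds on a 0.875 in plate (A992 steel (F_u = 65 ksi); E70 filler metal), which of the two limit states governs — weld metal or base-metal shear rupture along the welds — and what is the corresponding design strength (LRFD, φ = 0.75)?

φR_n ≈ 167 kips (weld metal governs)

E70XX → F_EXX = 70 ksi.
t_e = 0.707 × 0.5 = 0.3535 in; L = 15 in.
Weld metal: φR_n = 0.75 × 0.6 × 70 × 0.3535 × 15 = 167 kips.
Base metal (shear rupture): φR_n = 0.75 × 0.6 × 65 × 0.875 × 15 = 383.9 kips.
Governing: weld metal.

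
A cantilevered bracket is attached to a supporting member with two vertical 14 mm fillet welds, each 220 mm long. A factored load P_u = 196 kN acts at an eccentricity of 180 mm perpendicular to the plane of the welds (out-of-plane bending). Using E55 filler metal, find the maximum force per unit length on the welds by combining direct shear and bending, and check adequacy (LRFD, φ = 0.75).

E55XX → F_EXX = 550 MPa.
L_w = 2 × 220 = 440 mm; section modulus (unit throat) S = 2 × L²/6 = 16130 mm².
Direct shear f_v = P/L_w = 196×10³/440 = 445.5 N/mm.
Moment M = P × e = 196×10³ × 180 = 35280000 N·mm; bending f_b = M/S = 2187 N/mm.
f_max = √(f_v² + f_b²) = √(445.5² + 2187²) = 2232 N/mm.
φr_n = 0.75 × 0.6 × 550 × (0.707 × 14) = 2450 N/mm → adequate.

f_max ≈ 2230 N/mm; adequate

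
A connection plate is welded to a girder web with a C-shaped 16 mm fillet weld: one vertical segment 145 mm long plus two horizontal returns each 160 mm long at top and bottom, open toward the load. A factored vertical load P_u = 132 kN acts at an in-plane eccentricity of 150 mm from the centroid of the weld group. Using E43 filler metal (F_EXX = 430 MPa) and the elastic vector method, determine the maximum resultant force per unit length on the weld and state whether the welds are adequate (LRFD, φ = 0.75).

f_max ≈ 1020 N/mm; adequate

Total weld length L_w = 465 mm. Treat welds as unit-width lines.
Centroid: x̄ = 2×160×80 / 465 = 55.05 mm from the vertical weld.
Polar moment about centroid: J = I_x + I_y = [145³/12 + 2×160×72.5²] + [145×55.05² + 2(160³/12 + 160×24.95²)] = 3257000 mm³.
Direct shear f_v = P/L_w = 132×10³ / 465 = 283.9 N/mm (vertical).
Torsion M = P·e = 132×10³ × 150 = 19800000 N·mm.
Critical point at (x, y) = (104.9, 72.5) from centroid. f_tx = M·y/J = 440.7 N/mm; f_ty = M·x/J = 637.9 N/mm.
Resultant f_max = √[f_tx² + (f_v + f_ty)²] = √[440.7² + (283.9 + 637.9)²] = 1022 N/mm.
Capacity per unit length: φr_n = 0.75 × 0.6 × 430 × (0.707 × 16) = 2189 N/mm.
1022 ≤ 2189 → adequate.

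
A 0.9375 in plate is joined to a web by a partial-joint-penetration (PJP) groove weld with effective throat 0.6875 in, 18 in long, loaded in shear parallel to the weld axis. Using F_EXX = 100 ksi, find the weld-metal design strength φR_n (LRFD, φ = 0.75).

φR_n ≈ 557 kips

Effective throat (given) t_e = 0.6875 in.
A_we = 0.6875 × 18 = 12.38 in².
F_nw = 0.6 F_EXX = 60 ksi.
φR_n = 0.75 × 60 × 12.38 = 556.9 kips.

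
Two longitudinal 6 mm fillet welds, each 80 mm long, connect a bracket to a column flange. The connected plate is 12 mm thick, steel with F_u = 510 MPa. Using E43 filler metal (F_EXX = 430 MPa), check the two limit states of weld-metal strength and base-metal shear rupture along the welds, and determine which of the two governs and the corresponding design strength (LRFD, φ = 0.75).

φR_n ≈ 131 kN (weld metal governs)

t_e = 0.707 × 6 = 4.242 mm; L = 160 mm.
Weld metal: φR_n = 0.75 × 0.6 × 430 × 4.242 × 160 × 10⁻³ = 131.3 kN.
Base metal (shear rupture): φR_n = 0.75 × 0.6 × 510 × 12 × 160 × 10⁻³ = 440.6 kN.
Governing: weld metal.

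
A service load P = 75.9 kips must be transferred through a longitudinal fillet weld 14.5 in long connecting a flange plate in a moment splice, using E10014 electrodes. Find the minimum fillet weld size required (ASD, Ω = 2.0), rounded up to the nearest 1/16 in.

E100XX → F_EXX = 100 ksi.
Total weld length L = 14.5 in.
Required throat t_e = P × Ω / (0.6 F_EXX × L) = 75.9 × 2.0 / (0.6 × 100 × 14.5) = 0.1745 in.
Required leg w = t_e / 0.707 = 0.2468 in → use 1/4 in.

w = 1/4 in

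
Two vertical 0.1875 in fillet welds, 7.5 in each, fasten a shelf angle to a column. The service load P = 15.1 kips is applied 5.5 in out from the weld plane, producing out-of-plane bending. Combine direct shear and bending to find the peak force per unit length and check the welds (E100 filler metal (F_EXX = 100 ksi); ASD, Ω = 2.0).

L_w = 2 × 7.5 = 15 in; section modulus (unit throat) S = 2 × L²/6 = 18.75 in².
Direct shear f_v = P/L_w = 15.1/15 = 1.007 kip/in.
Moment M = P × e = 15.1 × 5.5 = 83.05 kip·in; bending f_b = M/S = 4.429 kip/in.
f_max = √(f_v² + f_b²) = √(1.007² + 4.429²) = 4.542 kip/in.
r_n/Ω = (1/2.0) × 0.6 × 100 × (0.707 × 0.1875) = 3.977 kip/in → NOT adequate.

f_max ≈ 4.54 kip/in; NOT adequate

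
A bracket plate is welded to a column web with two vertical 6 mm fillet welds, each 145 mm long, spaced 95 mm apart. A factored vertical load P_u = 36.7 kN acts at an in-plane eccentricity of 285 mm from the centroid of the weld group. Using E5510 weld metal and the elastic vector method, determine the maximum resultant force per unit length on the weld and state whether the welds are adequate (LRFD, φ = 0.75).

E55XX → F_EXX = 550 MPa.
Total weld length L_w = 290 mm. Treat welds as unit-width lines.
Polar moment about centroid: J = 2[d³/12 + d(b/2)²] = 2[145³/12 + 145×47.5²] = 1162000 mm³.
Direct shear f_v = P/L_w = 36.7×10³ / 290 = 126.6 N/mm (vertical).
Torsion M = P·e = 36.7×10³ × 285 = 10460000 N·mm.
Critical point at (x, y) = (47.5, 72.5) from centroid. f_tx = M·y/J = 652.4 N/mm; f_ty = M·x/J = 427.4 N/mm.
Resultant f_max = √[f_tx² + (f_v + f_ty)²] = √[652.4² + (126.6 + 427.4)²] = 855.8 N/mm.
Capacity per unit length: φr_n = 0.75 × 0.6 × 550 × (0.707 × 6) = 1050 N/mm.
855.8 ≤ 1050 → adequate.

f_max ≈ 856 N/mm; adequate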